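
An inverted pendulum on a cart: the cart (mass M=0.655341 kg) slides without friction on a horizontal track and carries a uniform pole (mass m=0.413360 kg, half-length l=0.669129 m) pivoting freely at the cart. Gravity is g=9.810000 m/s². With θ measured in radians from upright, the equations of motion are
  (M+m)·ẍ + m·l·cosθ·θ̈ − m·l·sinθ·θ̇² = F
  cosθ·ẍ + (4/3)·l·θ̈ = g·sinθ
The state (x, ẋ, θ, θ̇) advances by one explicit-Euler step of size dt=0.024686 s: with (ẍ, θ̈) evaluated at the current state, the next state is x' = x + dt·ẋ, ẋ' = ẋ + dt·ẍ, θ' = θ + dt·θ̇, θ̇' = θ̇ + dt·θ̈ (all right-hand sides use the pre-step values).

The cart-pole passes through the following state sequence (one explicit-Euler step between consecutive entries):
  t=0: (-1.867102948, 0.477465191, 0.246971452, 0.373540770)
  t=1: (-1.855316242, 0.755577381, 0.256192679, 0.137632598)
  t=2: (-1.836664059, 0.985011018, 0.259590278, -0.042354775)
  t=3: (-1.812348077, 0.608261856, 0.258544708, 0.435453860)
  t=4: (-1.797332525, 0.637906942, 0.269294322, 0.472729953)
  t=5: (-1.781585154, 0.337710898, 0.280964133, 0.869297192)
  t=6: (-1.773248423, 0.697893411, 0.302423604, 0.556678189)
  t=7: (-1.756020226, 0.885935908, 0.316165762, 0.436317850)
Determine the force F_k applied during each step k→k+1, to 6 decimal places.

F_0 = 9.467537 N
F_1 = 7.980438 N
F_2 = -11.136094 N
F_3 = 1.673753 N
F_4 = -8.729321 N
F_5 = 12.169634 N
F_6 = 6.827806 N

step 0→1:
  ẍ = (ẋ'−ẋ)/dt = (0.755577381−0.477465191)/0.024686 = 11.265988
  θ̈ = (θ̇'−θ̇)/dt = (0.137632598−0.373540770)/0.024686 = -9.556355
  sinθ=0.244468, cosθ=0.969657
  F = (M+m)·ẍ + m·l·cosθ·θ̈ − m·l·sinθ·θ̇² = 12.039973 + -2.563001 − 0.009435 = 9.467537
step 1→2:
  ẍ = (ẋ'−ẋ)/dt = (0.985011018−0.755577381)/0.024686 = 9.294079
  θ̈ = (θ̇'−θ̇)/dt = (-0.042354775−0.137632598)/0.024686 = -7.291071
  sinθ=0.253399, cosθ=0.967362
  F = (M+m)·ẍ + m·l·cosθ·θ̈ − m·l·sinθ·θ̇² = 9.932592 + -1.950826 − 0.001328 = 7.980438
step 2→3:
  ẍ = (ẋ'−ẋ)/dt = (0.608261856−0.985011018)/0.024686 = -15.261653
  θ̈ = (θ̇'−θ̇)/dt = (0.435453860−-0.042354775)/0.024686 = 19.355450
  sinθ=0.256685, cosθ=0.966495
  F = (M+m)·ẍ + m·l·cosθ·θ̈ − m·l·sinθ·θ̇² = -16.310144 + 5.174177 − 0.000127 = -11.136094
step 3→4:
  ẍ = (ẋ'−ẋ)/dt = (0.637906942−0.608261856)/0.024686 = 1.200887
  θ̈ = (θ̇'−θ̇)/dt = (0.472729953−0.435453860)/0.024686 = 1.510009
  sinθ=0.255674, cosθ=0.966763
  F = (M+m)·ẍ + m·l·cosθ·θ̈ − m·l·sinθ·θ̇² = 1.283389 + 0.403774 − 0.013409 = 1.673753
step 4→5:
  ẍ = (ẋ'−ẋ)/dt = (0.337710898−0.637906942)/0.024686 = -12.160579
  θ̈ = (θ̇'−θ̇)/dt = (0.869297192−0.472729953)/0.024686 = 16.064459
  sinθ=0.266051, cosθ=0.963959
  F = (M+m)·ẍ + m·l·cosθ·θ̈ − m·l·sinθ·θ̇² = -12.996023 + 4.283146 − 0.016445 = -8.729321
step 5→6:
  ẍ = (ẋ'−ẋ)/dt = (0.697893411−0.337710898)/0.024686 = 14.590558
  θ̈ = (θ̇'−θ̇)/dt = (0.556678189−0.869297192)/0.024686 = -12.663818
  sinθ=0.277282, cosθ=0.960789
  F = (M+m)·ẍ + m·l·cosθ·θ̈ − m·l·sinθ·θ̇² = 15.592944 + -3.365354 − 0.057956 = 12.169634
step 6→7:
  ẍ = (ẋ'−ẋ)/dt = (0.885935908−0.697893411)/0.024686 = 7.617374
  θ̈ = (θ̇'−θ̇)/dt = (0.436317850−0.556678189)/0.024686 = -4.875652
  sinθ=0.297835, cosθ=0.954617
  F = (M+m)·ẍ + m·l·cosθ·θ̈ − m·l·sinθ·θ̇² = 8.140695 + -1.287361 − 0.025528 = 6.827806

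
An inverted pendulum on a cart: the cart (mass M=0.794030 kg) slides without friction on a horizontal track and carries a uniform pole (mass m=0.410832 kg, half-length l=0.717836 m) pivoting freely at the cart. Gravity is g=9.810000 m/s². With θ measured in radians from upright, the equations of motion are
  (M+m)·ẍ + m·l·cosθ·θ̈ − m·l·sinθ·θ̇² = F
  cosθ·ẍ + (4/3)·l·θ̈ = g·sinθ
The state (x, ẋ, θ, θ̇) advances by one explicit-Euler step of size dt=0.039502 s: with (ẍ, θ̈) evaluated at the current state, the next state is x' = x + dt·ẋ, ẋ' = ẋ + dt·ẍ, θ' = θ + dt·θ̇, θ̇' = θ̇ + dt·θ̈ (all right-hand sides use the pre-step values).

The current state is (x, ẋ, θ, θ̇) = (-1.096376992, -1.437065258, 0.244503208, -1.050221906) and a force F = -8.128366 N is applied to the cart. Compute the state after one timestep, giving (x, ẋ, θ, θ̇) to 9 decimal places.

(-1.153143944, -1.815315314, 0.203017342, -0.568767183)

sinθ=0.242074338, cosθ=0.970257705
temp = (F + m·l·θ̇²·sinθ)/(M+m) = (-8.128366 + 0.078740904)/1.204862 = -6.680951923
θ̈ = (g·sinθ − cosθ·temp)/(l·(4/3 − m·cos²θ/(M+m))) = 12.188110037
ẍ = temp − m·l·θ̈·cosθ/(M+m) = -9.575465946
Euler: x'=-1.096376992+0.039502·-1.437065258=-1.153143944, ẋ'=-1.437065258+0.039502·-9.575465946=-1.815315314
       θ'=0.244503208+0.039502·-1.050221906=0.203017342, θ̇'=-1.050221906+0.039502·12.188110037=-0.568767183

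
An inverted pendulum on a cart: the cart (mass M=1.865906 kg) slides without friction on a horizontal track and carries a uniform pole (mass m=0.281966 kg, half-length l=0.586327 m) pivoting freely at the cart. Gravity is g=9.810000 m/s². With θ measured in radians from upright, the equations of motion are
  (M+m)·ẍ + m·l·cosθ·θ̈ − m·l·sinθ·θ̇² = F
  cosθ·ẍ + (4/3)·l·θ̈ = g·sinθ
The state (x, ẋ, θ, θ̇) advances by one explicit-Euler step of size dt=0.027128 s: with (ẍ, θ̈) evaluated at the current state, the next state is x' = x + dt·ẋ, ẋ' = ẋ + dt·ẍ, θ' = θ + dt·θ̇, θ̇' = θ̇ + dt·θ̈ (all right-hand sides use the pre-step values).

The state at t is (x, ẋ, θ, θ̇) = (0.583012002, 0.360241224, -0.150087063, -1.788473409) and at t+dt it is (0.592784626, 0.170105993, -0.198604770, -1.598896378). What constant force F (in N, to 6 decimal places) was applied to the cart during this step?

ẍ = (ẋ'−ẋ)/dt = (0.170105993−0.360241224)/0.027128 = -7.008819
θ̈ = (θ̇'−θ̇)/dt = (-1.598896378−-1.788473409)/0.027128 = 6.988242
sinθ=-0.149524, cosθ=0.988758
F = (M+m)·ẍ + m·l·cosθ·θ̈ − m·l·sinθ·θ̇² = -15.054045 + 1.142338 − -0.079070 = -13.832637

F = -13.832637 N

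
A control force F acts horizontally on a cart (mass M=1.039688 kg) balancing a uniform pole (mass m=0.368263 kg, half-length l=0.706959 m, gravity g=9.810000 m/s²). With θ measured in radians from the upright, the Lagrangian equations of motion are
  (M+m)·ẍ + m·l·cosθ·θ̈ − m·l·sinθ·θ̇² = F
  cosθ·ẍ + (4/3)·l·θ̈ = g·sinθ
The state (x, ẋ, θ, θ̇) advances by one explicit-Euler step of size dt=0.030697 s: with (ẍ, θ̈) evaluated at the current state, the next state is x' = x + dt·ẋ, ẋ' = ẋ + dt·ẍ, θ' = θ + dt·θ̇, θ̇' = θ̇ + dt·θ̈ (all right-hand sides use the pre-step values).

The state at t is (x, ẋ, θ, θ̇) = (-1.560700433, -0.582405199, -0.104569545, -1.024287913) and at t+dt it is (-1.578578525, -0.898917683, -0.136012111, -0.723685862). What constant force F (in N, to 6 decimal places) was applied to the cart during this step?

F = -11.953141 N

ẍ = (ẋ'−ẋ)/dt = (-0.898917683−-0.582405199)/0.030697 = -10.310860
θ̈ = (θ̇'−θ̇)/dt = (-0.723685862−-1.024287913)/0.030697 = 9.792555
sinθ=-0.104379, cosθ=0.994538
F = (M+m)·ẍ + m·l·cosθ·θ̈ − m·l·sinθ·θ̇² = -14.517186 + 2.535534 − -0.028511 = -11.953141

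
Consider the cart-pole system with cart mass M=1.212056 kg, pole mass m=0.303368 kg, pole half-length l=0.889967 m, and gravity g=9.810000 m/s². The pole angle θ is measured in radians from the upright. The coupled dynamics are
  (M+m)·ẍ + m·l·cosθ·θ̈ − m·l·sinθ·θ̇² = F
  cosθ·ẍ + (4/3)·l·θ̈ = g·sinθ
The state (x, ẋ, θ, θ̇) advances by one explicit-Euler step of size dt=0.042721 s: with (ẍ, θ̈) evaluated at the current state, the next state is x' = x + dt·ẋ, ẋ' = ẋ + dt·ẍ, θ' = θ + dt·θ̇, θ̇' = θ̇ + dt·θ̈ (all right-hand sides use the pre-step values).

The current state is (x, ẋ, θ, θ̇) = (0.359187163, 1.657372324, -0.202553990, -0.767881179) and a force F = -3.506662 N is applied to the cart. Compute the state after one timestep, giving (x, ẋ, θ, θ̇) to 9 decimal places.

sinθ=-0.201171760, cosθ=0.979555982
temp = (F + m·l·θ̇²·sinθ)/(M+m) = (-3.506662 + -0.032025708)/1.515424 = -2.335113940
θ̈ = (g·sinθ − cosθ·temp)/(l·(4/3 − m·cos²θ/(M+m))) = 0.309036307
ẍ = temp − m·l·θ̈·cosθ/(M+m) = -2.389046158
Euler: x'=0.359187163+0.042721·1.657372324=0.429991766, ẋ'=1.657372324+0.042721·-2.389046158=1.555309883
       θ'=-0.202553990+0.042721·-0.767881179=-0.235358642, θ̇'=-0.767881179+0.042721·0.309036307=-0.754678839

(0.429991766, 1.555309883, -0.235358642, -0.754678839)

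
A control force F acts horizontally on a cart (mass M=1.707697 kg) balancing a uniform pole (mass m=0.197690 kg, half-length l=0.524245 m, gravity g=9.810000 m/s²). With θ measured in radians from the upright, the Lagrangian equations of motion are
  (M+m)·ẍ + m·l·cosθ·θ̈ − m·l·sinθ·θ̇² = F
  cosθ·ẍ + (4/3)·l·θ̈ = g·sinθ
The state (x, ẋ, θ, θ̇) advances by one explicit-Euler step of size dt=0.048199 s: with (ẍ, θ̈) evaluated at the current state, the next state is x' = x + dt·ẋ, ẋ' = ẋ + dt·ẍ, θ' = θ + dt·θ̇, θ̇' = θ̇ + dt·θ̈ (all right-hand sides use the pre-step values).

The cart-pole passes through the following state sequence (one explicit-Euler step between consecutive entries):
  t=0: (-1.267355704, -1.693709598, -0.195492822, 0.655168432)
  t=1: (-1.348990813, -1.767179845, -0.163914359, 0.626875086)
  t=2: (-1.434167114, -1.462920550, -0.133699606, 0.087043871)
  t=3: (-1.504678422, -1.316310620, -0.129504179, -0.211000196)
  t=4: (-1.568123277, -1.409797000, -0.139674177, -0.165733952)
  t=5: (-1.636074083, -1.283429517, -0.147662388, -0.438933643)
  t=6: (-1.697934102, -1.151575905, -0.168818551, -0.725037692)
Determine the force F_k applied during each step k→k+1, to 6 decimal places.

step 0→1:
  ẍ = (ẋ'−ẋ)/dt = (-1.767179845−-1.693709598)/0.048199 = -1.524311
  θ̈ = (θ̇'−θ̇)/dt = (0.626875086−0.655168432)/0.048199 = -0.587011
  sinθ=-0.194250, cosθ=0.980952
  F = (M+m)·ẍ + m·l·cosθ·θ̈ − m·l·sinθ·θ̇² = -2.904402 + -0.059678 − -0.008641 = -2.955438
step 1→2:
  ẍ = (ẋ'−ẋ)/dt = (-1.462920550−-1.767179845)/0.048199 = 6.312564
  θ̈ = (θ̇'−θ̇)/dt = (0.087043871−0.626875086)/0.048199 = -11.200050
  sinθ=-0.163181, cosθ=0.986596
  F = (M+m)·ẍ + m·l·cosθ·θ̈ − m·l·sinθ·θ̇² = 12.027878 + -1.145192 − -0.006646 = 10.889332
step 2→3:
  ẍ = (ẋ'−ẋ)/dt = (-1.316310620−-1.462920550)/0.048199 = 3.041763
  θ̈ = (θ̇'−θ̇)/dt = (-0.211000196−0.087043871)/0.048199 = -6.183615
  sinθ=-0.133302, cosθ=0.991076
  F = (M+m)·ẍ + m·l·cosθ·θ̈ − m·l·sinθ·θ̇² = 5.795735 + -0.635138 − -0.000105 = 5.160702
step 3→4:
  ẍ = (ẋ'−ẋ)/dt = (-1.409797000−-1.316310620)/0.048199 = -1.939592
  θ̈ = (θ̇'−θ̇)/dt = (-0.165733952−-0.211000196)/0.048199 = 0.939153
  sinθ=-0.129142, cosθ=0.991626
  F = (M+m)·ẍ + m·l·cosθ·θ̈ − m·l·sinθ·θ̇² = -3.695673 + 0.096517 − -0.000596 = -3.598560
step 4→5:
  ẍ = (ẋ'−ẋ)/dt = (-1.283429517−-1.409797000)/0.048199 = 2.621786
  θ̈ = (θ̇'−θ̇)/dt = (-0.438933643−-0.165733952)/0.048199 = -5.668161
  sinθ=-0.139220, cosθ=0.990261
  F = (M+m)·ẍ + m·l·cosθ·θ̈ − m·l·sinθ·θ̇² = 4.995518 + -0.581716 − -0.000396 = 4.414198
step 5→6:
  ẍ = (ẋ'−ẋ)/dt = (-1.151575905−-1.283429517)/0.048199 = 2.735609
  θ̈ = (θ̇'−θ̇)/dt = (-0.725037692−-0.438933643)/0.048199 = -5.935892
  sinθ=-0.147126, cosθ=0.989118
  F = (M+m)·ẍ + m·l·cosθ·θ̈ − m·l·sinθ·θ̇² = 5.212394 + -0.608489 − -0.002938 = 4.606842

F_0 = -2.955438 N
F_1 = 10.889332 N
F_2 = 5.160702 N
F_3 = -3.598560 N
F_4 = 4.414198 N
F_5 = 4.606842 N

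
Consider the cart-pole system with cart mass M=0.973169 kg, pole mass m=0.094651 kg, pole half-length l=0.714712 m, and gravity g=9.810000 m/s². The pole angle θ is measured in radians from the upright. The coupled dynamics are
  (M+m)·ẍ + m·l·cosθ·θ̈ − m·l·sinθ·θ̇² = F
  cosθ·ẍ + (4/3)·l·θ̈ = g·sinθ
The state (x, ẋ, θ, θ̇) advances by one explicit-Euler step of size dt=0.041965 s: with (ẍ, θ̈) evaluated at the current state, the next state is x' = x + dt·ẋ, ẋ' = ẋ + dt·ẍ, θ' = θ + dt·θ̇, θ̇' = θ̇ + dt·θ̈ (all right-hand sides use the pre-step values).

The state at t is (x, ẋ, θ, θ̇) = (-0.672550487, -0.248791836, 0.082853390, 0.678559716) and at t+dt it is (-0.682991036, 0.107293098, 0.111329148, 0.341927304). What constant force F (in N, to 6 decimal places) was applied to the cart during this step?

F = 8.517383 N

ẍ = (ẋ'−ẋ)/dt = (0.107293098−-0.248791836)/0.041965 = 8.485284
θ̈ = (θ̇'−θ̇)/dt = (0.341927304−0.678559716)/0.041965 = -8.021742
sinθ=0.082759, cosθ=0.996570
F = (M+m)·ẍ + m·l·cosθ·θ̈ − m·l·sinθ·θ̇² = 9.060756 + -0.540795 − 0.002578 = 8.517383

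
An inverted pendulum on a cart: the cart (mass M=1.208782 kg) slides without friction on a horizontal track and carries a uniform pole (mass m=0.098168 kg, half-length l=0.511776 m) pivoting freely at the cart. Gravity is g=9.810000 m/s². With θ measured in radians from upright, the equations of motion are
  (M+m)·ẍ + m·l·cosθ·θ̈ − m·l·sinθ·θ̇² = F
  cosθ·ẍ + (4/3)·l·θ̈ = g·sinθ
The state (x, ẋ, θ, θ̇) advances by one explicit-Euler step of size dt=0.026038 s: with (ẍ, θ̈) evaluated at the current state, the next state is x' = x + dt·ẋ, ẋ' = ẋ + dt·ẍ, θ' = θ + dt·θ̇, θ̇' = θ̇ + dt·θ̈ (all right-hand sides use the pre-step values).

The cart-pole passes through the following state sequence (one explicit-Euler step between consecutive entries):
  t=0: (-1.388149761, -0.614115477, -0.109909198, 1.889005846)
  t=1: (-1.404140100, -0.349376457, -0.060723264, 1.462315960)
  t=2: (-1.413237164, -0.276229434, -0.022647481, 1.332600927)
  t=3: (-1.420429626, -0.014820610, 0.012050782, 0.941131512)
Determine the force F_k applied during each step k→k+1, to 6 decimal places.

F_0 = 12.489635 N
F_1 = 3.428235 N
F_2 = 12.368019 N

step 0→1:
  ẍ = (ẋ'−ẋ)/dt = (-0.349376457−-0.614115477)/0.026038 = 10.167410
  θ̈ = (θ̇'−θ̇)/dt = (1.462315960−1.889005846)/0.026038 = -16.387199
  sinθ=-0.109688, cosθ=0.993966
  F = (M+m)·ẍ + m·l·cosθ·θ̈ − m·l·sinθ·θ̇² = 13.288296 + -0.818326 − -0.019664 = 12.489635
step 1→2:
  ẍ = (ẋ'−ẋ)/dt = (-0.276229434−-0.349376457)/0.026038 = 2.809241
  θ̈ = (θ̇'−θ̇)/dt = (1.332600927−1.462315960)/0.026038 = -4.981759
  sinθ=-0.060686, cosθ=0.998157
  F = (M+m)·ẍ + m·l·cosθ·θ̈ − m·l·sinθ·θ̇² = 3.671538 + -0.249822 − -0.006520 = 3.428235
step 2→3:
  ẍ = (ẋ'−ẋ)/dt = (-0.014820610−-0.276229434)/0.026038 = 10.039512
  θ̈ = (θ̇'−θ̇)/dt = (0.941131512−1.332600927)/0.026038 = -15.034542
  sinθ=-0.022646, cosθ=0.999744
  F = (M+m)·ẍ + m·l·cosθ·θ̈ − m·l·sinθ·θ̇² = 13.121141 + -0.755142 − -0.002020 = 12.368019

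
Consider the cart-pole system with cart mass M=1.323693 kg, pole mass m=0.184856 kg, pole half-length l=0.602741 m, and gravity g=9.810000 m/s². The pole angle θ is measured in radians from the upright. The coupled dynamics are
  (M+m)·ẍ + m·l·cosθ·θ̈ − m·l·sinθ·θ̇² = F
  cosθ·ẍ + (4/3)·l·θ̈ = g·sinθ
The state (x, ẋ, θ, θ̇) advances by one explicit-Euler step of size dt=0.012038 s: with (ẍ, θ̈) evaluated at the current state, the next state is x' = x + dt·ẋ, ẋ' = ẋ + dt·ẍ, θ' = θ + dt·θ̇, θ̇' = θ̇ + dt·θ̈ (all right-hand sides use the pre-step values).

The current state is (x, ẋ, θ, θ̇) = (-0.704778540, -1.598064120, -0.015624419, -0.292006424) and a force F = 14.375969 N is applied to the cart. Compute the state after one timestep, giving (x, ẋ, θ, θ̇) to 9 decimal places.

sinθ=-0.015623783, cosθ=0.999877941
temp = (F + m·l·θ̇²·sinθ)/(M+m) = (14.375969 + -0.000148435)/1.508549 = 9.529568191
θ̈ = (g·sinθ − cosθ·temp)/(l·(4/3 − m·cos²θ/(M+m))) = -13.265957660
ẍ = temp − m·l·θ̈·cosθ/(M+m) = 10.509262214
Euler: x'=-0.704778540+0.012038·-1.598064120=-0.724016036, ẋ'=-1.598064120+0.012038·10.509262214=-1.471553621
       θ'=-0.015624419+0.012038·-0.292006424=-0.019139592, θ̇'=-0.292006424+0.012038·-13.265957660=-0.451702022

(-0.724016036, -1.471553621, -0.019139592, -0.451702022)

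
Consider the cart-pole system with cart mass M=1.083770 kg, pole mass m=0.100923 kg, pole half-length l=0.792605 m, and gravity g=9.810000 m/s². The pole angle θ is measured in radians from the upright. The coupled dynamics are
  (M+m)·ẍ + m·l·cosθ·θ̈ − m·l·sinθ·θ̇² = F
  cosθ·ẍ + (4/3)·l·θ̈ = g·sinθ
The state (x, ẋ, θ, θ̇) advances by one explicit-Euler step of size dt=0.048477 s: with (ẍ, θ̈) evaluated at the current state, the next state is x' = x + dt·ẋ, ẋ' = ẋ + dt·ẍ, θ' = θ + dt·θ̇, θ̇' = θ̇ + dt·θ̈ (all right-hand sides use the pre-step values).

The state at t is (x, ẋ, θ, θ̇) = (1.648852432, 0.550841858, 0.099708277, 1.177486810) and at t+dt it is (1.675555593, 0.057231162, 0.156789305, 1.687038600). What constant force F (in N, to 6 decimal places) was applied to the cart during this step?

F = -11.237384 N

ẍ = (ẋ'−ẋ)/dt = (0.057231162−0.550841858)/0.048477 = -10.182369
θ̈ = (θ̇'−θ̇)/dt = (1.687038600−1.177486810)/0.048477 = 10.511207
sinθ=0.099543, cosθ=0.995033
F = (M+m)·ẍ + m·l·cosθ·θ̈ − m·l·sinθ·θ̇² = -12.062981 + 0.836637 − 0.011040 = -11.237384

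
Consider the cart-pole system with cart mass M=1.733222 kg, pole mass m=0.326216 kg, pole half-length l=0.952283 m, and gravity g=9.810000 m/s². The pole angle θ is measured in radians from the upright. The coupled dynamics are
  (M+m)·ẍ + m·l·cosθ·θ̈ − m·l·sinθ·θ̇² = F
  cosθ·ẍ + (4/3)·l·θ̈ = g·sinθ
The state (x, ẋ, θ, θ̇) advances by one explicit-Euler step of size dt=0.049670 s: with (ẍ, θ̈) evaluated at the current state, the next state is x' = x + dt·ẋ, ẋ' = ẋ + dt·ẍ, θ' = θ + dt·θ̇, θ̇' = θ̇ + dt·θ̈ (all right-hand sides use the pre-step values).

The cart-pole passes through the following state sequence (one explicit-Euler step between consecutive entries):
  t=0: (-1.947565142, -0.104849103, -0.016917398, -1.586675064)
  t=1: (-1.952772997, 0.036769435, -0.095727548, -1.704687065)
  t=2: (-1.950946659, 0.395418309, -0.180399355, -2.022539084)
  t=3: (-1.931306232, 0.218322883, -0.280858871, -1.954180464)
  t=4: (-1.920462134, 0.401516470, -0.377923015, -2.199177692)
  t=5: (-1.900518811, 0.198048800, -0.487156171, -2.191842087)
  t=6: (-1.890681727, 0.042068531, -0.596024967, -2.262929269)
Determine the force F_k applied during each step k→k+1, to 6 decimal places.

step 0→1:
  ẍ = (ẋ'−ẋ)/dt = (0.036769435−-0.104849103)/0.049670 = 2.851189
  θ̈ = (θ̇'−θ̇)/dt = (-1.704687065−-1.586675064)/0.049670 = -2.375921
  sinθ=-0.016917, cosθ=0.999857
  F = (M+m)·ẍ + m·l·cosθ·θ̈ − m·l·sinθ·θ̇² = 5.871846 + -0.737974 − -0.013230 = 5.147102
step 1→2:
  ẍ = (ẋ'−ẋ)/dt = (0.395418309−0.036769435)/0.049670 = 7.220634
  θ̈ = (θ̇'−θ̇)/dt = (-2.022539084−-1.704687065)/0.049670 = -6.399276
  sinθ=-0.095581, cosθ=0.995422
  F = (M+m)·ẍ + m·l·cosθ·θ̈ − m·l·sinθ·θ̇² = 14.870447 + -1.978833 − -0.086285 = 12.977899
step 2→3:
  ẍ = (ẋ'−ẋ)/dt = (0.218322883−0.395418309)/0.049670 = -3.565440
  θ̈ = (θ̇'−θ̇)/dt = (-1.954180464−-2.022539084)/0.049670 = 1.376256
  sinθ=-0.179422, cosθ=0.983772
  F = (M+m)·ẍ + m·l·cosθ·θ̈ − m·l·sinθ·θ̇² = -7.342804 + 0.420596 − -0.228004 = -6.694204
step 3→4:
  ẍ = (ẋ'−ẋ)/dt = (0.401516470−0.218322883)/0.049670 = 3.688214
  θ̈ = (θ̇'−θ̇)/dt = (-2.199177692−-1.954180464)/0.049670 = -4.932499
  sinθ=-0.277181, cosθ=0.960818
  F = (M+m)·ẍ + m·l·cosθ·θ̈ − m·l·sinθ·θ̇² = 7.595648 + -1.472242 − -0.328824 = 6.452230
step 4→5:
  ẍ = (ẋ'−ẋ)/dt = (0.198048800−0.401516470)/0.049670 = -4.096390
  θ̈ = (θ̇'−θ̇)/dt = (-2.191842087−-2.199177692)/0.049670 = 0.147687
  sinθ=-0.368991, cosθ=0.929433
  F = (M+m)·ẍ + m·l·cosθ·θ̈ − m·l·sinθ·θ̇² = -8.436260 + 0.042641 − -0.554380 = -7.839239
step 5→6:
  ẍ = (ẋ'−ẋ)/dt = (0.042068531−0.198048800)/0.049670 = -3.140332
  θ̈ = (θ̇'−θ̇)/dt = (-2.262929269−-2.191842087)/0.049670 = -1.431189
  sinθ=-0.468115, cosθ=0.883668
  F = (M+m)·ẍ + m·l·cosθ·θ̈ − m·l·sinθ·θ̇² = -6.467318 + -0.392878 − -0.698622 = -6.161574

F_0 = 5.147102 N
F_1 = 12.977899 N
F_2 = -6.694204 N
F_3 = 6.452230 N
F_4 = -7.839239 N
F_5 = -6.161574 N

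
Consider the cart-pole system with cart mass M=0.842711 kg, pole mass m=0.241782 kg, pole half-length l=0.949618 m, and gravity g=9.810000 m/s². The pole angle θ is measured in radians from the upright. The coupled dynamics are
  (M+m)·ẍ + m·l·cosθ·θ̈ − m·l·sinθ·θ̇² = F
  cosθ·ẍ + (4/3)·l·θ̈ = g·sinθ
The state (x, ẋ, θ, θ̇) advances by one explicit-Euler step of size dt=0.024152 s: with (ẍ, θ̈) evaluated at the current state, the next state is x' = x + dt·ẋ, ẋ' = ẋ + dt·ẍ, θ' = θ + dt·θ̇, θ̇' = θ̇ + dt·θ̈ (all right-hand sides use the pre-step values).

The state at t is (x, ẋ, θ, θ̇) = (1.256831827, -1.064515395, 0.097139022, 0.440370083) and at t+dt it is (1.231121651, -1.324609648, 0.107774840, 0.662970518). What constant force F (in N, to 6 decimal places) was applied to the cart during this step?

ẍ = (ẋ'−ẋ)/dt = (-1.324609648−-1.064515395)/0.024152 = -10.769057
θ̈ = (θ̇'−θ̇)/dt = (0.662970518−0.440370083)/0.024152 = 9.216646
sinθ=0.096986, cosθ=0.995286
F = (M+m)·ẍ + m·l·cosθ·θ̈ − m·l·sinθ·θ̇² = -11.678966 + 2.106171 − 0.004318 = -9.577114

F = -9.577114 N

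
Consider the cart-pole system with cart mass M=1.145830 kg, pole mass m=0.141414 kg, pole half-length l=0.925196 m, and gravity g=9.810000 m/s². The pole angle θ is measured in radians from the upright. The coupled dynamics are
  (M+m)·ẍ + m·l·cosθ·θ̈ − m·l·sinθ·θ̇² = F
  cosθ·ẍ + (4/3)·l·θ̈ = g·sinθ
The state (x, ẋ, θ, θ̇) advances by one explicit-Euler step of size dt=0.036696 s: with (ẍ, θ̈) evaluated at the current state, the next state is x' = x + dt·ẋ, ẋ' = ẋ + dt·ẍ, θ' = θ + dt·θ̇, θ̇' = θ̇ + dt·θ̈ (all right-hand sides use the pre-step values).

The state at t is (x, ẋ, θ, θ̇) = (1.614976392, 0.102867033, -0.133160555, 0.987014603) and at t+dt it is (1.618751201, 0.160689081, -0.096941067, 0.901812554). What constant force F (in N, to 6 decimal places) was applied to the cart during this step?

ẍ = (ẋ'−ẋ)/dt = (0.160689081−0.102867033)/0.036696 = 1.575704
θ̈ = (θ̇'−θ̇)/dt = (0.901812554−0.987014603)/0.036696 = -2.321835
sinθ=-0.132767, cosθ=0.991147
F = (M+m)·ẍ + m·l·cosθ·θ̈ − m·l·sinθ·θ̇² = 2.028316 + -0.301090 − -0.016923 = 1.744149

F = 1.744149 N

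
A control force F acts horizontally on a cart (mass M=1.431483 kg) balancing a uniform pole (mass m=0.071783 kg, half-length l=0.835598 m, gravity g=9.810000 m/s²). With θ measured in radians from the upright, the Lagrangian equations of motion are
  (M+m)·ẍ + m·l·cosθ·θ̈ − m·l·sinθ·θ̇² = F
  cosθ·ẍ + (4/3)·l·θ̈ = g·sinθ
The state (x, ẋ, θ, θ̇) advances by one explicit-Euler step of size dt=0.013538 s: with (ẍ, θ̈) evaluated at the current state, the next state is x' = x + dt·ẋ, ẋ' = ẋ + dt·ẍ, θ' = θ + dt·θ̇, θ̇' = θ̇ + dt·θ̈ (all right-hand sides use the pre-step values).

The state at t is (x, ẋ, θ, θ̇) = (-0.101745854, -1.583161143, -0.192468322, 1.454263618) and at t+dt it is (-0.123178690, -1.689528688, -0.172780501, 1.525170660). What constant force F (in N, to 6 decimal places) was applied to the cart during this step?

ẍ = (ẋ'−ẋ)/dt = (-1.689528688−-1.583161143)/0.013538 = -7.856962
θ̈ = (θ̇'−θ̇)/dt = (1.525170660−1.454263618)/0.013538 = 5.237631
sinθ=-0.191282, cosθ=0.981535
F = (M+m)·ẍ + m·l·cosθ·θ̈ − m·l·sinθ·θ̇² = -11.811103 + 0.308361 − -0.024265 = -11.478477

F = -11.478477 N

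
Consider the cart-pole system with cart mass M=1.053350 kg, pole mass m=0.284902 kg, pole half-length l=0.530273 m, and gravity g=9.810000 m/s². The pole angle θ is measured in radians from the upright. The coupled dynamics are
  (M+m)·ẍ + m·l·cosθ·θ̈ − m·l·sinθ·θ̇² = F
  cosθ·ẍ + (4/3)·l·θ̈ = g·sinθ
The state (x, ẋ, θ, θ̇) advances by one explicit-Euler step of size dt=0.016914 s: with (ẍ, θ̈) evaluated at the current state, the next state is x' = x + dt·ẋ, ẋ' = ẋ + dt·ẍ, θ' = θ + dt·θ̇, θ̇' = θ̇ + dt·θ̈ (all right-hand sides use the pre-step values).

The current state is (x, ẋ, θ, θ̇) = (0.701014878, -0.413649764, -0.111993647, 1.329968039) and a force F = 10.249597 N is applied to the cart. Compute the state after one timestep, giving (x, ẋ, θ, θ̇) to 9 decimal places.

(0.694018406, -0.256812330, -0.089498568, 1.083304392)

sinθ=-0.111759679, cosθ=0.993735264
temp = (F + m·l·θ̇²·sinθ)/(M+m) = (10.249597 + -0.029865003)/1.338252 = 7.636627479
θ̈ = (g·sinθ − cosθ·temp)/(l·(4/3 − m·cos²θ/(M+m))) = -14.583401171
ẍ = temp − m·l·θ̈·cosθ/(M+m) = 9.272640047
Euler: x'=0.701014878+0.016914·-0.413649764=0.694018406, ẋ'=-0.413649764+0.016914·9.272640047=-0.256812330
       θ'=-0.111993647+0.016914·1.329968039=-0.089498568, θ̇'=1.329968039+0.016914·-14.583401171=1.083304392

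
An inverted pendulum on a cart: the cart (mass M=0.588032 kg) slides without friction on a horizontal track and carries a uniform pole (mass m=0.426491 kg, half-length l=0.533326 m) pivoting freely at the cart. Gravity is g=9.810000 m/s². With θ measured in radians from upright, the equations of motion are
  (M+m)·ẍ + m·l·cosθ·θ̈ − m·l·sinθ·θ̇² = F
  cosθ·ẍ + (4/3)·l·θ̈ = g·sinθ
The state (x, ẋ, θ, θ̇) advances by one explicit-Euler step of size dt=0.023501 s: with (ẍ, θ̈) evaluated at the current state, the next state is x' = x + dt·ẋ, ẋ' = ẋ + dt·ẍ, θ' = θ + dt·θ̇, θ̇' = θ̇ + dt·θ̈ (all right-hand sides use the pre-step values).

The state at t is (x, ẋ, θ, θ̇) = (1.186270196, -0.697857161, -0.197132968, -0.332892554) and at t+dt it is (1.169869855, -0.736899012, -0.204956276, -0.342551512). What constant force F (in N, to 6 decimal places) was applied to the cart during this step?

F = -1.772150 N

ẍ = (ẋ'−ẋ)/dt = (-0.736899012−-0.697857161)/0.023501 = -1.661285
θ̈ = (θ̇'−θ̇)/dt = (-0.342551512−-0.332892554)/0.023501 = -0.411002
sinθ=-0.195859, cosθ=0.980632
F = (M+m)·ẍ + m·l·cosθ·θ̈ − m·l·sinθ·θ̇² = -1.685412 + -0.091675 − -0.004937 = -1.772150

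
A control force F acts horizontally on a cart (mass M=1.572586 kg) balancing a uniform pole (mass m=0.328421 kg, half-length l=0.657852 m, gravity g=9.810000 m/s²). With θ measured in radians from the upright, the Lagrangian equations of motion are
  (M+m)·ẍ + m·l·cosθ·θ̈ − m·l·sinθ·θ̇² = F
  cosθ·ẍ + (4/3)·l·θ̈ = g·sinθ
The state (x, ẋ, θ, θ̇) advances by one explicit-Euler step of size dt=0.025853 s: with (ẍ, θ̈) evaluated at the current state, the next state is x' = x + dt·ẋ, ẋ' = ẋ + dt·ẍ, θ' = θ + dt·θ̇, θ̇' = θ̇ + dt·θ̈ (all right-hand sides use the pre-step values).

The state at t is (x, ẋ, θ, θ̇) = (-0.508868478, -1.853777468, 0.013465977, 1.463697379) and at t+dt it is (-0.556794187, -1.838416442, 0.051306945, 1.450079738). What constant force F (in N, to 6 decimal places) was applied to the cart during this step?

F = 1.009493 N

ẍ = (ẋ'−ẋ)/dt = (-1.838416442−-1.853777468)/0.025853 = 0.594168
θ̈ = (θ̇'−θ̇)/dt = (1.450079738−1.463697379)/0.025853 = -0.526733
sinθ=0.013466, cosθ=0.999909
F = (M+m)·ẍ + m·l·cosθ·θ̈ − m·l·sinθ·θ̇² = 1.129518 + -0.113792 − 0.006233 = 1.009493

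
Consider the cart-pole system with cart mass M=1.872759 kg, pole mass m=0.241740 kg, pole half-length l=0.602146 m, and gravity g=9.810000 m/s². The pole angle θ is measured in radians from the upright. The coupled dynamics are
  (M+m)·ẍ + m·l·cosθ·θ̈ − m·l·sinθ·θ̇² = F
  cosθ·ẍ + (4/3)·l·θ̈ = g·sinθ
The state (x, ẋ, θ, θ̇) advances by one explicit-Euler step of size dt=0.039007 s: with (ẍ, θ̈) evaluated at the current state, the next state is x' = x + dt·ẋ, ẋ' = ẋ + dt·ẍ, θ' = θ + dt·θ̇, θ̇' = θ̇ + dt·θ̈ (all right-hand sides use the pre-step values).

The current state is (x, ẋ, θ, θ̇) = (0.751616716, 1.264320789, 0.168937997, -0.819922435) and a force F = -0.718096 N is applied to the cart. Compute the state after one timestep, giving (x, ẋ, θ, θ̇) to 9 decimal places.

sinθ=0.168135560, cosθ=0.985763883
temp = (F + m·l·θ̇²·sinθ)/(M+m) = (-0.718096 + 0.016453392)/2.114499 = -0.331824516
θ̈ = (g·sinθ − cosθ·temp)/(l·(4/3 − m·cos²θ/(M+m))) = 2.685596205
ẍ = temp − m·l·θ̈·cosθ/(M+m) = -0.514069867
Euler: x'=0.751616716+0.039007·1.264320789=0.800934077, ẋ'=1.264320789+0.039007·-0.514069867=1.244268466
       θ'=0.168937997+0.039007·-0.819922435=0.136955283, θ̇'=-0.819922435+0.039007·2.685596205=-0.715165384

(0.800934077, 1.244268466, 0.136955283, -0.715165384)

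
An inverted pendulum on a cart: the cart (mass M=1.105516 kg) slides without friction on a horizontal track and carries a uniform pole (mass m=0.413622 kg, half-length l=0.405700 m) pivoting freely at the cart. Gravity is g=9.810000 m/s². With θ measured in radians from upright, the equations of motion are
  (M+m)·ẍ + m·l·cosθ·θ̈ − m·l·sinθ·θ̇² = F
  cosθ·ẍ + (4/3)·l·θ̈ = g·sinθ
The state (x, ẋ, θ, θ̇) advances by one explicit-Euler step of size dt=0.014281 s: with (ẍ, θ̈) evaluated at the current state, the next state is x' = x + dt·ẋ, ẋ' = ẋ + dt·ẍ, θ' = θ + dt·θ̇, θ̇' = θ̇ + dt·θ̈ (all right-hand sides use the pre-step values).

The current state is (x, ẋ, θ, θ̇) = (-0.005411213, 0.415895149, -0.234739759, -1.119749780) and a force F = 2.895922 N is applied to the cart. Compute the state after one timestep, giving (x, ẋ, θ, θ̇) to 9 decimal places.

sinθ=-0.232589890, cosθ=0.972574904
temp = (F + m·l·θ̇²·sinθ)/(M+m) = (2.895922 + -0.048937462)/1.519138 = 1.874078943
θ̈ = (g·sinθ − cosθ·temp)/(l·(4/3 − m·cos²θ/(M+m))) = -9.404084638
ẍ = temp − m·l·θ̈·cosθ/(M+m) = 2.884380445
Euler: x'=-0.005411213+0.014281·0.415895149=0.000528186, ẋ'=0.415895149+0.014281·2.884380445=0.457086986
       θ'=-0.234739759+0.014281·-1.119749780=-0.250730906, θ̇'=-1.119749780+0.014281·-9.404084638=-1.254049513

(0.000528186, 0.457086986, -0.250730906, -1.254049513)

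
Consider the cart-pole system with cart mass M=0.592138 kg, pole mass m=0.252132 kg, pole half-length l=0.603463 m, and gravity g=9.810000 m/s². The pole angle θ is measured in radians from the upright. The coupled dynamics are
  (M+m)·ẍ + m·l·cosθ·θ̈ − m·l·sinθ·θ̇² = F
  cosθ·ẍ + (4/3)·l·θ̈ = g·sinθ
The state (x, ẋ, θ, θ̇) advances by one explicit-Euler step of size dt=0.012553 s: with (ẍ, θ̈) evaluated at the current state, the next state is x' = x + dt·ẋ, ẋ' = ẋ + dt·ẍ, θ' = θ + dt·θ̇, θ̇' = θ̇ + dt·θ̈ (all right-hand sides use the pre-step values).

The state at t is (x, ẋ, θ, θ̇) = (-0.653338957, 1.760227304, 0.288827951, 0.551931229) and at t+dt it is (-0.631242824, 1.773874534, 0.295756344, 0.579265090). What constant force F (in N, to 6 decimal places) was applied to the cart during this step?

F = 1.222247 N

ẍ = (ẋ'−ẋ)/dt = (1.773874534−1.760227304)/0.012553 = 1.087169
θ̈ = (θ̇'−θ̇)/dt = (0.579265090−0.551931229)/0.012553 = 2.177476
sinθ=0.284829, cosθ=0.958578
F = (M+m)·ẍ + m·l·cosθ·θ̈ − m·l·sinθ·θ̇² = 0.917864 + 0.317585 − 0.013202 = 1.222247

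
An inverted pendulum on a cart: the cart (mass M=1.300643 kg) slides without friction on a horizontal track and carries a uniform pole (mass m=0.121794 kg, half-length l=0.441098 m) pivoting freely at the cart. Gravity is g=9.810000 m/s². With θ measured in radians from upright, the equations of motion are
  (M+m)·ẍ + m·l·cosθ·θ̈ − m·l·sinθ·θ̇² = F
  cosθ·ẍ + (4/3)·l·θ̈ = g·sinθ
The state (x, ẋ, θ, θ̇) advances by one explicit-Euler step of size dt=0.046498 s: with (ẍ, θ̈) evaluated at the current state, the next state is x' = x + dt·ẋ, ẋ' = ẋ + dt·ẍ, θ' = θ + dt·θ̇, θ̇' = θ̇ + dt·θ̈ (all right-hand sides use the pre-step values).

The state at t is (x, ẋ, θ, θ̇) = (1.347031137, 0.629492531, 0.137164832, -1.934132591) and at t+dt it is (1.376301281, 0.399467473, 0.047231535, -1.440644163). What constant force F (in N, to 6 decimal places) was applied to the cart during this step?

ẍ = (ẋ'−ẋ)/dt = (0.399467473−0.629492531)/0.046498 = -4.946988
θ̈ = (θ̇'−θ̇)/dt = (-1.440644163−-1.934132591)/0.046498 = 10.613111
sinθ=0.136735, cosθ=0.990608
F = (M+m)·ẍ + m·l·cosθ·θ̈ − m·l·sinθ·θ̇² = -7.036779 + 0.564814 − 0.027480 = -6.499445

F = -6.499445 N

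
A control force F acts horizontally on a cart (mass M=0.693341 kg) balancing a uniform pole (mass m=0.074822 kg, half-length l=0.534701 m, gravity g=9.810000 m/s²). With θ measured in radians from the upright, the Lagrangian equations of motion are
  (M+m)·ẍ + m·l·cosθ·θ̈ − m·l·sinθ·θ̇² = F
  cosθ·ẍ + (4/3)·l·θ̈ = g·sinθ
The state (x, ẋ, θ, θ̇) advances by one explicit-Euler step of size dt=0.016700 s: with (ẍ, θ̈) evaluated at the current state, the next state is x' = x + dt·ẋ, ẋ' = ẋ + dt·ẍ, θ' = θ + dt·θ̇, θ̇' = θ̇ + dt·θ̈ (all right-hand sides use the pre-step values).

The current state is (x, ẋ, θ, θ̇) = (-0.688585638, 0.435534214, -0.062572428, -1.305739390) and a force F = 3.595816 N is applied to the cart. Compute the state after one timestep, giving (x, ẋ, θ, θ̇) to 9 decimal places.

(-0.681312217, 0.520548317, -0.084378276, -1.439120608)

sinθ=-0.062531604, cosθ=0.998042984
temp = (F + m·l·θ̇²·sinθ)/(M+m) = (3.595816 + -0.004265332)/0.768163 = 4.675505938
θ̈ = (g·sinθ − cosθ·temp)/(l·(4/3 − m·cos²θ/(M+m))) = -7.986899299
ẍ = temp − m·l·θ̈·cosθ/(M+m) = 5.090664863
Euler: x'=-0.688585638+0.016700·0.435534214=-0.681312217, ẋ'=0.435534214+0.016700·5.090664863=0.520548317
       θ'=-0.062572428+0.016700·-1.305739390=-0.084378276, θ̇'=-1.305739390+0.016700·-7.986899299=-1.439120608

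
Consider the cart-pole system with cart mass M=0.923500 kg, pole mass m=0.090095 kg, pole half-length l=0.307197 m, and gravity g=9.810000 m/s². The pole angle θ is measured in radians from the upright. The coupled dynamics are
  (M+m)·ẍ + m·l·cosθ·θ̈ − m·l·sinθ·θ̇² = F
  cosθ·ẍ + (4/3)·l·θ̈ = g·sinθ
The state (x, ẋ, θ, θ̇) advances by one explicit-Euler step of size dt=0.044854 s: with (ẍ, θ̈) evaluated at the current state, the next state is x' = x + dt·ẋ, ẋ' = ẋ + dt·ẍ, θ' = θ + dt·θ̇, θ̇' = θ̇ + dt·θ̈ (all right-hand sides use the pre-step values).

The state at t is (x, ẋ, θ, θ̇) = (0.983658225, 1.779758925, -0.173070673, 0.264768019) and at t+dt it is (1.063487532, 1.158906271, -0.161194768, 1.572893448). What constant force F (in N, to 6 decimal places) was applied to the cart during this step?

F = -13.234364 N

ẍ = (ẋ'−ẋ)/dt = (1.158906271−1.779758925)/0.044854 = -13.841634
θ̈ = (θ̇'−θ̇)/dt = (1.572893448−0.264768019)/0.044854 = 29.164075
sinθ=-0.172208, cosθ=0.985061
F = (M+m)·ẍ + m·l·cosθ·θ̈ − m·l·sinθ·θ̇² = -14.029811 + 0.795113 − -0.000334 = -13.234364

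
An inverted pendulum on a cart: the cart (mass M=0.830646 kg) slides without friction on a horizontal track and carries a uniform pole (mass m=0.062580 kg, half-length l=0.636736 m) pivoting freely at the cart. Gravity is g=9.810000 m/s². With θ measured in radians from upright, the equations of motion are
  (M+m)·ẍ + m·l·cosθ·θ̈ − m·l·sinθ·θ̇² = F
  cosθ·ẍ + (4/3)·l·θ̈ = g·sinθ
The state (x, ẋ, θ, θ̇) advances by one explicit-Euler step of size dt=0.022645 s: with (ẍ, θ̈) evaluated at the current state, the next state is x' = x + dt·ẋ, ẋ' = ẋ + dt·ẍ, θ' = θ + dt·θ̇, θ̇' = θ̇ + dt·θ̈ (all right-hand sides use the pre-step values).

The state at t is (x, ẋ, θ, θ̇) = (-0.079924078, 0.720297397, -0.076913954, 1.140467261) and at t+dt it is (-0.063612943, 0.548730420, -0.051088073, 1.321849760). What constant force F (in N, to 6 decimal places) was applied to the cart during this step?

ẍ = (ẋ'−ẋ)/dt = (0.548730420−0.720297397)/0.022645 = -7.576373
θ̈ = (θ̇'−θ̇)/dt = (1.321849760−1.140467261)/0.022645 = 8.009826
sinθ=-0.076838, cosθ=0.997044
F = (M+m)·ẍ + m·l·cosθ·θ̈ − m·l·sinθ·θ̇² = -6.767414 + 0.318223 − -0.003982 = -6.445208

F = -6.445208 N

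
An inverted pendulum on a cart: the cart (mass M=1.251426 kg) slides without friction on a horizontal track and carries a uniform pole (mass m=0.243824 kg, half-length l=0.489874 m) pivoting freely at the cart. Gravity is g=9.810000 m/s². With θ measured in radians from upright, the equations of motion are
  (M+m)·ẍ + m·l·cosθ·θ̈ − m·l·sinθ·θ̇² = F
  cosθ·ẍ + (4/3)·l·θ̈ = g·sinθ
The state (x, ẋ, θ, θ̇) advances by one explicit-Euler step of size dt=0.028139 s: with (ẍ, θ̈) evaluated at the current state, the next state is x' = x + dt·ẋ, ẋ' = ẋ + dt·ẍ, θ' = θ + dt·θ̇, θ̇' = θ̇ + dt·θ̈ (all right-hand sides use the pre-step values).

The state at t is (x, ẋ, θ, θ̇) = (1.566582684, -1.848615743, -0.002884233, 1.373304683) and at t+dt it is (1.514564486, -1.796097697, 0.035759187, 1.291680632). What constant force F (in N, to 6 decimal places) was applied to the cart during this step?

F = 2.444881 N

ẍ = (ẋ'−ẋ)/dt = (-1.796097697−-1.848615743)/0.028139 = 1.866379
θ̈ = (θ̇'−θ̇)/dt = (1.291680632−1.373304683)/0.028139 = -2.900745
sinθ=-0.002884, cosθ=0.999996
F = (M+m)·ẍ + m·l·cosθ·θ̈ − m·l·sinθ·θ̇² = 2.790704 + -0.346472 − -0.000650 = 2.444881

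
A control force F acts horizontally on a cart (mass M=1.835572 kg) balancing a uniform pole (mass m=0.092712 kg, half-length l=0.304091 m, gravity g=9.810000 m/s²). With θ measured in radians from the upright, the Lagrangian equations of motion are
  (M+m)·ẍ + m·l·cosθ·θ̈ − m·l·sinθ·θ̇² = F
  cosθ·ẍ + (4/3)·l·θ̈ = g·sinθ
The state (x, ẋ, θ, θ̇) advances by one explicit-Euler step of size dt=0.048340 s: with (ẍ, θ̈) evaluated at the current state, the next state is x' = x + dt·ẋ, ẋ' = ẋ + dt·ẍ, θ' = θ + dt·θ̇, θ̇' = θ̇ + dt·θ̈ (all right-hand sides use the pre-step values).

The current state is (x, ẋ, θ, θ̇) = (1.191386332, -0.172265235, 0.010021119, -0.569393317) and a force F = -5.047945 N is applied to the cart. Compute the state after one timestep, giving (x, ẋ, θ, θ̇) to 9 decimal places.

(1.183059031, -0.303720638, -0.017503354, -0.233471934)

sinθ=0.010020951, cosθ=0.999949789
temp = (F + m·l·θ̇²·sinθ)/(M+m) = (-5.047945 + 0.000091595)/1.928284 = -2.617795618
θ̈ = (g·sinθ − cosθ·temp)/(l·(4/3 − m·cos²θ/(M+m))) = 6.949139069
ẍ = temp − m·l·θ̈·cosθ/(M+m) = -2.719391876
Euler: x'=1.191386332+0.048340·-0.172265235=1.183059031, ẋ'=-0.172265235+0.048340·-2.719391876=-0.303720638
       θ'=0.010021119+0.048340·-0.569393317=-0.017503354, θ̇'=-0.569393317+0.048340·6.949139069=-0.233471934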